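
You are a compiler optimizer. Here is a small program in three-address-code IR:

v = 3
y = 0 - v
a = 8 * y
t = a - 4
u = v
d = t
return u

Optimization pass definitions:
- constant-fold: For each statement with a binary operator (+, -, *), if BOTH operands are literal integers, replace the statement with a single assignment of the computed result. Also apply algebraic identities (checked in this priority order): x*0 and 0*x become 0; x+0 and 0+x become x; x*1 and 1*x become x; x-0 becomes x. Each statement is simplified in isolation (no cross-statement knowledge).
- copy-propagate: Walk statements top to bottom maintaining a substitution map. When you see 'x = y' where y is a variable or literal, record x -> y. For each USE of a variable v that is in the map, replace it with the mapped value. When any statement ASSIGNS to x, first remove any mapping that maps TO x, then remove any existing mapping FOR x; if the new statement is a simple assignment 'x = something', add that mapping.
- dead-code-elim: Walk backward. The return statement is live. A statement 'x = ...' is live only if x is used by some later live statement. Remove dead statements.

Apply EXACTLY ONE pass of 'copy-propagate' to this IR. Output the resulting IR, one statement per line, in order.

Answer: v = 3
y = 0 - 3
a = 8 * y
t = a - 4
u = 3
d = t
return 3

Derivation:
Applying copy-propagate statement-by-statement:
  [1] v = 3  (unchanged)
  [2] y = 0 - v  -> y = 0 - 3
  [3] a = 8 * y  (unchanged)
  [4] t = a - 4  (unchanged)
  [5] u = v  -> u = 3
  [6] d = t  (unchanged)
  [7] return u  -> return 3
Result (7 stmts):
  v = 3
  y = 0 - 3
  a = 8 * y
  t = a - 4
  u = 3
  d = t
  return 3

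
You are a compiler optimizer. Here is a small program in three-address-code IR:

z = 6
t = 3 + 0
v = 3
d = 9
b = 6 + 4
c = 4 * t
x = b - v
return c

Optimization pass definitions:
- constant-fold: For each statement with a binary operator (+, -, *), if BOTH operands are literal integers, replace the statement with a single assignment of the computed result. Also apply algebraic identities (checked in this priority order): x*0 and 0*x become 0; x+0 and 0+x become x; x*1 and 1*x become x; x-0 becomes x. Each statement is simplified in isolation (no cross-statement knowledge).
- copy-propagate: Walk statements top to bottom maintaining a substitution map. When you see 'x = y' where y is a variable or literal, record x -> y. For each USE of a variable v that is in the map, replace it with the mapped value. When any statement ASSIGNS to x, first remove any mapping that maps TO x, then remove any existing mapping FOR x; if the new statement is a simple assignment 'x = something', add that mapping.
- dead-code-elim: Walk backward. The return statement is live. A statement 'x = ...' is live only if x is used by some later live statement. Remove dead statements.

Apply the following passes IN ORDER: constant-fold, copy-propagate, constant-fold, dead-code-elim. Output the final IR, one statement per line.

Answer: c = 12
return c

Derivation:
Initial IR:
  z = 6
  t = 3 + 0
  v = 3
  d = 9
  b = 6 + 4
  c = 4 * t
  x = b - v
  return c
After constant-fold (8 stmts):
  z = 6
  t = 3
  v = 3
  d = 9
  b = 10
  c = 4 * t
  x = b - v
  return c
After copy-propagate (8 stmts):
  z = 6
  t = 3
  v = 3
  d = 9
  b = 10
  c = 4 * 3
  x = 10 - 3
  return c
After constant-fold (8 stmts):
  z = 6
  t = 3
  v = 3
  d = 9
  b = 10
  c = 12
  x = 7
  return c
After dead-code-elim (2 stmts):
  c = 12
  return c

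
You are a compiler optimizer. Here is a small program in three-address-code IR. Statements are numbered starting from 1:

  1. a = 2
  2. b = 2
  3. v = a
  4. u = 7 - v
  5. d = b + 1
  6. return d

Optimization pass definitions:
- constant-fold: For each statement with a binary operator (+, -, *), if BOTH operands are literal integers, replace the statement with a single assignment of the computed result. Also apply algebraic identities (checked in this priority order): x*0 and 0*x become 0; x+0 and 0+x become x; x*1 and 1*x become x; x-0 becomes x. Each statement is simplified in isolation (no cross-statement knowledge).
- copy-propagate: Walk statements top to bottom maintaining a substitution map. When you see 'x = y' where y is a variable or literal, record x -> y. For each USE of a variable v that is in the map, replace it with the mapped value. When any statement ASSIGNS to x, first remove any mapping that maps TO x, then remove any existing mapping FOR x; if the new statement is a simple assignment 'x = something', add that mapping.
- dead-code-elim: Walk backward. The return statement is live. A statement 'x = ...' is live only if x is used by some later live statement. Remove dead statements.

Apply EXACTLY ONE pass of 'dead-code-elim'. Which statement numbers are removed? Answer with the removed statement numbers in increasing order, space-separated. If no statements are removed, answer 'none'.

Answer: 1 3 4

Derivation:
Backward liveness scan:
Stmt 1 'a = 2': DEAD (a not in live set [])
Stmt 2 'b = 2': KEEP (b is live); live-in = []
Stmt 3 'v = a': DEAD (v not in live set ['b'])
Stmt 4 'u = 7 - v': DEAD (u not in live set ['b'])
Stmt 5 'd = b + 1': KEEP (d is live); live-in = ['b']
Stmt 6 'return d': KEEP (return); live-in = ['d']
Removed statement numbers: [1, 3, 4]
Surviving IR:
  b = 2
  d = b + 1
  return d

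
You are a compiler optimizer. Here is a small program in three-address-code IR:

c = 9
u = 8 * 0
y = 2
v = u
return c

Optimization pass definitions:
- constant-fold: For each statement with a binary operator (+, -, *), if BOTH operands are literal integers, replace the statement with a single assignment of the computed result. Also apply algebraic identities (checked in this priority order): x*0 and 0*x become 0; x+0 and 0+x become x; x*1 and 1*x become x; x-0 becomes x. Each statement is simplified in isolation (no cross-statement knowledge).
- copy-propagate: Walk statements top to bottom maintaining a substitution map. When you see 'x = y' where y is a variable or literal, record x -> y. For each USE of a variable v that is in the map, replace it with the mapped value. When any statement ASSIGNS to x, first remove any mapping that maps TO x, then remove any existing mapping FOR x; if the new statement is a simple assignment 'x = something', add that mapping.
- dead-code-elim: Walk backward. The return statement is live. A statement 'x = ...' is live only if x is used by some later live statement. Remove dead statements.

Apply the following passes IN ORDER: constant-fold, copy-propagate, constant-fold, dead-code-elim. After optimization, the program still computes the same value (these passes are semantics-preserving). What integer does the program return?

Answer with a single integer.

Initial IR:
  c = 9
  u = 8 * 0
  y = 2
  v = u
  return c
After constant-fold (5 stmts):
  c = 9
  u = 0
  y = 2
  v = u
  return c
After copy-propagate (5 stmts):
  c = 9
  u = 0
  y = 2
  v = 0
  return 9
After constant-fold (5 stmts):
  c = 9
  u = 0
  y = 2
  v = 0
  return 9
After dead-code-elim (1 stmts):
  return 9
Evaluate:
  c = 9  =>  c = 9
  u = 8 * 0  =>  u = 0
  y = 2  =>  y = 2
  v = u  =>  v = 0
  return c = 9

Answer: 9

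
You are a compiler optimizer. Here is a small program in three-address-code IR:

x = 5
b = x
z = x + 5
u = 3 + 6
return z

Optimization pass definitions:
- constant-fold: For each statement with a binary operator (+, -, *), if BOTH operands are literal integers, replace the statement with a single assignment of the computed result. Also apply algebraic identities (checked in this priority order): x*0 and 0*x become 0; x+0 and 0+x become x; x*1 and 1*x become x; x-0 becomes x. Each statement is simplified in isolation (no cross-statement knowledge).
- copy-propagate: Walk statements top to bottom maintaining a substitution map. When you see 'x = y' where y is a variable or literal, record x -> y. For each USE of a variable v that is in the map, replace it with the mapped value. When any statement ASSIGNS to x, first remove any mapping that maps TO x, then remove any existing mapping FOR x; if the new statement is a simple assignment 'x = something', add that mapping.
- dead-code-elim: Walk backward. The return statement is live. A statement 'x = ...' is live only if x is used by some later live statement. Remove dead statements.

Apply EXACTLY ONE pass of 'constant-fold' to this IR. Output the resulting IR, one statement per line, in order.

Applying constant-fold statement-by-statement:
  [1] x = 5  (unchanged)
  [2] b = x  (unchanged)
  [3] z = x + 5  (unchanged)
  [4] u = 3 + 6  -> u = 9
  [5] return z  (unchanged)
Result (5 stmts):
  x = 5
  b = x
  z = x + 5
  u = 9
  return z

Answer: x = 5
b = x
z = x + 5
u = 9
return z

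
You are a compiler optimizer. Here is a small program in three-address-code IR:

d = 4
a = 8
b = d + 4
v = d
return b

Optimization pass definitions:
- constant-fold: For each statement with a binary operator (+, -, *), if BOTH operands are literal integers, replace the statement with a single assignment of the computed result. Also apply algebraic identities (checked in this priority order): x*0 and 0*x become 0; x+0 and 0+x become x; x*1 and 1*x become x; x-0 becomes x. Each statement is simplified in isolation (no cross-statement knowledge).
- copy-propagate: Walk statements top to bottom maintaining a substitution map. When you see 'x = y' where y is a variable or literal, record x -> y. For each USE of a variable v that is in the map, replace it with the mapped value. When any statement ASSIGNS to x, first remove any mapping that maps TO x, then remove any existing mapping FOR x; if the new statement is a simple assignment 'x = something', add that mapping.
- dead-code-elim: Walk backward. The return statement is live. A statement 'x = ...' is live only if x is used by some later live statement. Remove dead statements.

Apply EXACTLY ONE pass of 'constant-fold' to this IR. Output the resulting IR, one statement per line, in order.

Answer: d = 4
a = 8
b = d + 4
v = d
return b

Derivation:
Applying constant-fold statement-by-statement:
  [1] d = 4  (unchanged)
  [2] a = 8  (unchanged)
  [3] b = d + 4  (unchanged)
  [4] v = d  (unchanged)
  [5] return b  (unchanged)
Result (5 stmts):
  d = 4
  a = 8
  b = d + 4
  v = d
  return b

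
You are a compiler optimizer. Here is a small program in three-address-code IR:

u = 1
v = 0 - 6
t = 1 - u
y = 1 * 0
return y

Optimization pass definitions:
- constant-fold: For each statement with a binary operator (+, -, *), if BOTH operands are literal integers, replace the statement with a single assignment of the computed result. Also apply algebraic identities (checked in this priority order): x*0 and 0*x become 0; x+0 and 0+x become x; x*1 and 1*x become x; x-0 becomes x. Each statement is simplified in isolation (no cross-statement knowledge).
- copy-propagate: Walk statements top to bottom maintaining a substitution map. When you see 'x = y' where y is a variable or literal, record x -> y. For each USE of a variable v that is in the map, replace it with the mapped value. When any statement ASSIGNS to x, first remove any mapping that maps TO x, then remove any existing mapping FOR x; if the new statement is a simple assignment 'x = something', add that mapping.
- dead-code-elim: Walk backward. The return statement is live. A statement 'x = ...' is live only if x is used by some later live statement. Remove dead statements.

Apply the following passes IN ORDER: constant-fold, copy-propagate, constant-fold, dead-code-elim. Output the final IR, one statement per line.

Answer: return 0

Derivation:
Initial IR:
  u = 1
  v = 0 - 6
  t = 1 - u
  y = 1 * 0
  return y
After constant-fold (5 stmts):
  u = 1
  v = -6
  t = 1 - u
  y = 0
  return y
After copy-propagate (5 stmts):
  u = 1
  v = -6
  t = 1 - 1
  y = 0
  return 0
After constant-fold (5 stmts):
  u = 1
  v = -6
  t = 0
  y = 0
  return 0
After dead-code-elim (1 stmts):
  return 0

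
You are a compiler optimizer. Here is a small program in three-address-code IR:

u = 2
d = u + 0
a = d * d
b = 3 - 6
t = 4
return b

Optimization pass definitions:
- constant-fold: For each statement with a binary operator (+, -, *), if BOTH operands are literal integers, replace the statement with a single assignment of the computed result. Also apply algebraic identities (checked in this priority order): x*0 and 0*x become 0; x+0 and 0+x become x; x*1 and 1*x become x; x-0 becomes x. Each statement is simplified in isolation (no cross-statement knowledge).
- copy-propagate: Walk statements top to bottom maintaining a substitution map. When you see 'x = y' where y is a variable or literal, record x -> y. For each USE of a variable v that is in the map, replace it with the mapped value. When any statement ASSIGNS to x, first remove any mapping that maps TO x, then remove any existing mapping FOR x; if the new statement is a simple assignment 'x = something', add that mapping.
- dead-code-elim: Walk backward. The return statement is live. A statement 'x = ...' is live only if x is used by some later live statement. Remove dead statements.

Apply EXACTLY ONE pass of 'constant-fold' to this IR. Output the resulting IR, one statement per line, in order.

Applying constant-fold statement-by-statement:
  [1] u = 2  (unchanged)
  [2] d = u + 0  -> d = u
  [3] a = d * d  (unchanged)
  [4] b = 3 - 6  -> b = -3
  [5] t = 4  (unchanged)
  [6] return b  (unchanged)
Result (6 stmts):
  u = 2
  d = u
  a = d * d
  b = -3
  t = 4
  return b

Answer: u = 2
d = u
a = d * d
b = -3
t = 4
return b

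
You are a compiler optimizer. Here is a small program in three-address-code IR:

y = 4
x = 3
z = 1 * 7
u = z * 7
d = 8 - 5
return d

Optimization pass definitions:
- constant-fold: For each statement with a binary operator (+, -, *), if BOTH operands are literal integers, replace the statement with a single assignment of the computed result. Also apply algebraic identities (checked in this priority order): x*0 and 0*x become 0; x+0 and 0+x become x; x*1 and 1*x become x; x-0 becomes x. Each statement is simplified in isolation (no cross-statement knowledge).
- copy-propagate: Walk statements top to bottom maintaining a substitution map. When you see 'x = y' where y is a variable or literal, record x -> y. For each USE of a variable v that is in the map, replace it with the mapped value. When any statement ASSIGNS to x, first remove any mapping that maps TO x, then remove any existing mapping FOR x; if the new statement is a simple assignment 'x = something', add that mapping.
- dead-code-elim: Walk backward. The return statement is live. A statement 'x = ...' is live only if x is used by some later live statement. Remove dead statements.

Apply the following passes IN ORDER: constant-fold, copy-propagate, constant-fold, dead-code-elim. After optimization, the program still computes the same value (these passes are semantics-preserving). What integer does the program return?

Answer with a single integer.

Initial IR:
  y = 4
  x = 3
  z = 1 * 7
  u = z * 7
  d = 8 - 5
  return d
After constant-fold (6 stmts):
  y = 4
  x = 3
  z = 7
  u = z * 7
  d = 3
  return d
After copy-propagate (6 stmts):
  y = 4
  x = 3
  z = 7
  u = 7 * 7
  d = 3
  return 3
After constant-fold (6 stmts):
  y = 4
  x = 3
  z = 7
  u = 49
  d = 3
  return 3
After dead-code-elim (1 stmts):
  return 3
Evaluate:
  y = 4  =>  y = 4
  x = 3  =>  x = 3
  z = 1 * 7  =>  z = 7
  u = z * 7  =>  u = 49
  d = 8 - 5  =>  d = 3
  return d = 3

Answer: 3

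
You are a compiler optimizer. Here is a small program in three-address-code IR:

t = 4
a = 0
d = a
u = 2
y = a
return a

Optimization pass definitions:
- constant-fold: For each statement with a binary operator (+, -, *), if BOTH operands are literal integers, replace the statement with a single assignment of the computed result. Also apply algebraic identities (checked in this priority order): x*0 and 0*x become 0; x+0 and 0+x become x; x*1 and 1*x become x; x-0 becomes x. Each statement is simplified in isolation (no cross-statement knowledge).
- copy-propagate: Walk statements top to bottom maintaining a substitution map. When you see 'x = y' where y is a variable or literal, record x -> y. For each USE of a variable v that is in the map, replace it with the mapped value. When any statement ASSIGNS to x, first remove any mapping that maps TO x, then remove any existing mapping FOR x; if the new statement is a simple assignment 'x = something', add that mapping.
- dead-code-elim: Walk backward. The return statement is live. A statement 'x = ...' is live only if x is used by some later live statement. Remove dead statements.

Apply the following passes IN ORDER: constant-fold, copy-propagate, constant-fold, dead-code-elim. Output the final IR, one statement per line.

Answer: return 0

Derivation:
Initial IR:
  t = 4
  a = 0
  d = a
  u = 2
  y = a
  return a
After constant-fold (6 stmts):
  t = 4
  a = 0
  d = a
  u = 2
  y = a
  return a
After copy-propagate (6 stmts):
  t = 4
  a = 0
  d = 0
  u = 2
  y = 0
  return 0
After constant-fold (6 stmts):
  t = 4
  a = 0
  d = 0
  u = 2
  y = 0
  return 0
After dead-code-elim (1 stmts):
  return 0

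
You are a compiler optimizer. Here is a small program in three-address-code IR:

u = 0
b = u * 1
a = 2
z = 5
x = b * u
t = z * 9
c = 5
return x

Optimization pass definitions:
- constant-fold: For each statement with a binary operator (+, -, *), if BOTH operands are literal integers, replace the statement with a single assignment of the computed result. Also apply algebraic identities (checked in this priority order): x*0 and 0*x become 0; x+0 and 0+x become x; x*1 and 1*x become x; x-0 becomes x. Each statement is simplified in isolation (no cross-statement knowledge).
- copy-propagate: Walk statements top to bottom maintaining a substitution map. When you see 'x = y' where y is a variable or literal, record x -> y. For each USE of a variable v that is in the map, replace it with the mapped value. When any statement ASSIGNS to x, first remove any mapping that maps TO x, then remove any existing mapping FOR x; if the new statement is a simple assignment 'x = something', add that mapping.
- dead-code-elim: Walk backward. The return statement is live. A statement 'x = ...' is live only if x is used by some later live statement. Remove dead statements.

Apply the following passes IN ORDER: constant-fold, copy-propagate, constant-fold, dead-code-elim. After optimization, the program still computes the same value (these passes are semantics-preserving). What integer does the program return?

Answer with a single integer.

Initial IR:
  u = 0
  b = u * 1
  a = 2
  z = 5
  x = b * u
  t = z * 9
  c = 5
  return x
After constant-fold (8 stmts):
  u = 0
  b = u
  a = 2
  z = 5
  x = b * u
  t = z * 9
  c = 5
  return x
After copy-propagate (8 stmts):
  u = 0
  b = 0
  a = 2
  z = 5
  x = 0 * 0
  t = 5 * 9
  c = 5
  return x
After constant-fold (8 stmts):
  u = 0
  b = 0
  a = 2
  z = 5
  x = 0
  t = 45
  c = 5
  return x
After dead-code-elim (2 stmts):
  x = 0
  return x
Evaluate:
  u = 0  =>  u = 0
  b = u * 1  =>  b = 0
  a = 2  =>  a = 2
  z = 5  =>  z = 5
  x = b * u  =>  x = 0
  t = z * 9  =>  t = 45
  c = 5  =>  c = 5
  return x = 0

Answer: 0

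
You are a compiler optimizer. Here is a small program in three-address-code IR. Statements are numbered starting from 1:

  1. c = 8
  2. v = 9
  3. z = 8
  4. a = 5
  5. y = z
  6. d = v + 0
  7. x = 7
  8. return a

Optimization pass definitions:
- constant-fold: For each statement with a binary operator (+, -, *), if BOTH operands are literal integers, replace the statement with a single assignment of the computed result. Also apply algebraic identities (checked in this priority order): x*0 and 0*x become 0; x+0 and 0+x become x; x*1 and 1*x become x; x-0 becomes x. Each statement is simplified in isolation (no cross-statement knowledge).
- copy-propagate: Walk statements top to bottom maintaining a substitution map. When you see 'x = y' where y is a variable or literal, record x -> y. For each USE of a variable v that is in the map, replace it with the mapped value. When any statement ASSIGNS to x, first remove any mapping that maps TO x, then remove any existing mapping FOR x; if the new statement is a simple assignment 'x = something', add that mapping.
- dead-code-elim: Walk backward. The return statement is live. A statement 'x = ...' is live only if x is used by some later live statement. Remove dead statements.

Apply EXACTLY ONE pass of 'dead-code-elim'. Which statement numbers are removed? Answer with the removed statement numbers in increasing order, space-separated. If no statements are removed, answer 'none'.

Backward liveness scan:
Stmt 1 'c = 8': DEAD (c not in live set [])
Stmt 2 'v = 9': DEAD (v not in live set [])
Stmt 3 'z = 8': DEAD (z not in live set [])
Stmt 4 'a = 5': KEEP (a is live); live-in = []
Stmt 5 'y = z': DEAD (y not in live set ['a'])
Stmt 6 'd = v + 0': DEAD (d not in live set ['a'])
Stmt 7 'x = 7': DEAD (x not in live set ['a'])
Stmt 8 'return a': KEEP (return); live-in = ['a']
Removed statement numbers: [1, 2, 3, 5, 6, 7]
Surviving IR:
  a = 5
  return a

Answer: 1 2 3 5 6 7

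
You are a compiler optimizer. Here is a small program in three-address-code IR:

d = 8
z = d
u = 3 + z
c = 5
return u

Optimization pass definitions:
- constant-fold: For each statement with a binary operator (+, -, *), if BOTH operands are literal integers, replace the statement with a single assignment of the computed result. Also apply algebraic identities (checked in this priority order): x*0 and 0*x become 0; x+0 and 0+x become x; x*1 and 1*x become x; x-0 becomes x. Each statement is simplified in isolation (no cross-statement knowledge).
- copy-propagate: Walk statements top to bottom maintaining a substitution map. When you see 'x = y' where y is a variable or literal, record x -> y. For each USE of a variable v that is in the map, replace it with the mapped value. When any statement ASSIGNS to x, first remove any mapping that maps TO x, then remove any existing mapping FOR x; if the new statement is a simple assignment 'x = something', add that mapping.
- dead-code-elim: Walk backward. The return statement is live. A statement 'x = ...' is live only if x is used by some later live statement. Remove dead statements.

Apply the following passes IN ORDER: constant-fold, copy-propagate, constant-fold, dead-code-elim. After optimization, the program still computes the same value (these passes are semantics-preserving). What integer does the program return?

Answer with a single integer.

Initial IR:
  d = 8
  z = d
  u = 3 + z
  c = 5
  return u
After constant-fold (5 stmts):
  d = 8
  z = d
  u = 3 + z
  c = 5
  return u
After copy-propagate (5 stmts):
  d = 8
  z = 8
  u = 3 + 8
  c = 5
  return u
After constant-fold (5 stmts):
  d = 8
  z = 8
  u = 11
  c = 5
  return u
After dead-code-elim (2 stmts):
  u = 11
  return u
Evaluate:
  d = 8  =>  d = 8
  z = d  =>  z = 8
  u = 3 + z  =>  u = 11
  c = 5  =>  c = 5
  return u = 11

Answer: 11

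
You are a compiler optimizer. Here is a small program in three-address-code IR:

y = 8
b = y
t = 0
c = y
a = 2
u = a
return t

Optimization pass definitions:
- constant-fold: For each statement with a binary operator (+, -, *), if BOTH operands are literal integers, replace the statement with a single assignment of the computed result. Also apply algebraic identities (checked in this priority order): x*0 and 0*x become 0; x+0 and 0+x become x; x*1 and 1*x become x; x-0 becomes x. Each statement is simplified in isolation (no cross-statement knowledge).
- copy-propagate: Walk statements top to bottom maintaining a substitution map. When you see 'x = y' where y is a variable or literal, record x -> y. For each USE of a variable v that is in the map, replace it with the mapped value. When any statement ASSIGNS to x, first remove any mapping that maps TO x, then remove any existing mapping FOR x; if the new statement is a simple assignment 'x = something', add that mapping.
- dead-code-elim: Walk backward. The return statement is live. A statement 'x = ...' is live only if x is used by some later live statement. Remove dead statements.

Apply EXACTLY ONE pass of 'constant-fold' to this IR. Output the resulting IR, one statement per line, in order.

Answer: y = 8
b = y
t = 0
c = y
a = 2
u = a
return t

Derivation:
Applying constant-fold statement-by-statement:
  [1] y = 8  (unchanged)
  [2] b = y  (unchanged)
  [3] t = 0  (unchanged)
  [4] c = y  (unchanged)
  [5] a = 2  (unchanged)
  [6] u = a  (unchanged)
  [7] return t  (unchanged)
Result (7 stmts):
  y = 8
  b = y
  t = 0
  c = y
  a = 2
  u = a
  return t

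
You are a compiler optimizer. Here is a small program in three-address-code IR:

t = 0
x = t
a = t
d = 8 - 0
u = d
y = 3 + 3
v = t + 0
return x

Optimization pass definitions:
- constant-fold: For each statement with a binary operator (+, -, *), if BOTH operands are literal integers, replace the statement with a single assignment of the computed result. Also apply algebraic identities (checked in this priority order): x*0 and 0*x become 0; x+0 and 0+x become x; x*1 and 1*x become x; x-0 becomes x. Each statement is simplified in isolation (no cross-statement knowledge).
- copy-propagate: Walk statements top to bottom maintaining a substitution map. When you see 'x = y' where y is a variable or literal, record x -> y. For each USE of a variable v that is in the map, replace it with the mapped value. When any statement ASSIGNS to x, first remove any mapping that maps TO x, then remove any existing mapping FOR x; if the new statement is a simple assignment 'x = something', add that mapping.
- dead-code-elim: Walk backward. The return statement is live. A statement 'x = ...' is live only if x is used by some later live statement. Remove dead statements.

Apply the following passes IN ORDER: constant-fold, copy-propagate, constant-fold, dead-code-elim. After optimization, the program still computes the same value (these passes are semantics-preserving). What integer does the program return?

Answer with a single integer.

Answer: 0

Derivation:
Initial IR:
  t = 0
  x = t
  a = t
  d = 8 - 0
  u = d
  y = 3 + 3
  v = t + 0
  return x
After constant-fold (8 stmts):
  t = 0
  x = t
  a = t
  d = 8
  u = d
  y = 6
  v = t
  return x
After copy-propagate (8 stmts):
  t = 0
  x = 0
  a = 0
  d = 8
  u = 8
  y = 6
  v = 0
  return 0
After constant-fold (8 stmts):
  t = 0
  x = 0
  a = 0
  d = 8
  u = 8
  y = 6
  v = 0
  return 0
After dead-code-elim (1 stmts):
  return 0
Evaluate:
  t = 0  =>  t = 0
  x = t  =>  x = 0
  a = t  =>  a = 0
  d = 8 - 0  =>  d = 8
  u = d  =>  u = 8
  y = 3 + 3  =>  y = 6
  v = t + 0  =>  v = 0
  return x = 0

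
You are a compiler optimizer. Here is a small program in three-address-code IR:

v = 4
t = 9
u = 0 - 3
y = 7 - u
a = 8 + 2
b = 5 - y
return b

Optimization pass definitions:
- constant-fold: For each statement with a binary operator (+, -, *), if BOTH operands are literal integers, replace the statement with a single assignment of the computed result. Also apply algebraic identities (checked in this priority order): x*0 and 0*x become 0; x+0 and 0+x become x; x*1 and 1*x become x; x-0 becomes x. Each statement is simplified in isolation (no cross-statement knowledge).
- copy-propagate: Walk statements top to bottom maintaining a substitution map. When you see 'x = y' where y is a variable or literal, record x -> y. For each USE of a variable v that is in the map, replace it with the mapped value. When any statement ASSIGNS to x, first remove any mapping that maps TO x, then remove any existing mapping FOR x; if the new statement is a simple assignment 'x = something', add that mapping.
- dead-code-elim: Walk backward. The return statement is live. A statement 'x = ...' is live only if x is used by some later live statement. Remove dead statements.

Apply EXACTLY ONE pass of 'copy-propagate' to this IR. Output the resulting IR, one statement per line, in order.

Applying copy-propagate statement-by-statement:
  [1] v = 4  (unchanged)
  [2] t = 9  (unchanged)
  [3] u = 0 - 3  (unchanged)
  [4] y = 7 - u  (unchanged)
  [5] a = 8 + 2  (unchanged)
  [6] b = 5 - y  (unchanged)
  [7] return b  (unchanged)
Result (7 stmts):
  v = 4
  t = 9
  u = 0 - 3
  y = 7 - u
  a = 8 + 2
  b = 5 - y
  return b

Answer: v = 4
t = 9
u = 0 - 3
y = 7 - u
a = 8 + 2
b = 5 - y
return b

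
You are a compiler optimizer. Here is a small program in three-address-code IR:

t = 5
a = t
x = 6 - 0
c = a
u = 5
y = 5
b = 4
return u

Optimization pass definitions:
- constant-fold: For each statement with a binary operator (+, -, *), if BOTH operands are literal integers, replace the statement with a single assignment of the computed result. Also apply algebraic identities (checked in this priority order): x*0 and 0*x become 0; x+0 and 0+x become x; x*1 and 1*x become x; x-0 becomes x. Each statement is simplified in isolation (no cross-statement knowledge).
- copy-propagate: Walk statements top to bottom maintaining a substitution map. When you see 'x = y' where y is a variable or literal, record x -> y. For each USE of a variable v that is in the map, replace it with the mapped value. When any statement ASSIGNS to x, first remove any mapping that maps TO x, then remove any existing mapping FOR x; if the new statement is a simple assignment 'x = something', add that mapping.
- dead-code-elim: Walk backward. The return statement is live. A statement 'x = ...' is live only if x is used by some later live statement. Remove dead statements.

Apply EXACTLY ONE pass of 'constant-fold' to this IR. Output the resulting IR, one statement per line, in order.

Answer: t = 5
a = t
x = 6
c = a
u = 5
y = 5
b = 4
return u

Derivation:
Applying constant-fold statement-by-statement:
  [1] t = 5  (unchanged)
  [2] a = t  (unchanged)
  [3] x = 6 - 0  -> x = 6
  [4] c = a  (unchanged)
  [5] u = 5  (unchanged)
  [6] y = 5  (unchanged)
  [7] b = 4  (unchanged)
  [8] return u  (unchanged)
Result (8 stmts):
  t = 5
  a = t
  x = 6
  c = a
  u = 5
  y = 5
  b = 4
  return u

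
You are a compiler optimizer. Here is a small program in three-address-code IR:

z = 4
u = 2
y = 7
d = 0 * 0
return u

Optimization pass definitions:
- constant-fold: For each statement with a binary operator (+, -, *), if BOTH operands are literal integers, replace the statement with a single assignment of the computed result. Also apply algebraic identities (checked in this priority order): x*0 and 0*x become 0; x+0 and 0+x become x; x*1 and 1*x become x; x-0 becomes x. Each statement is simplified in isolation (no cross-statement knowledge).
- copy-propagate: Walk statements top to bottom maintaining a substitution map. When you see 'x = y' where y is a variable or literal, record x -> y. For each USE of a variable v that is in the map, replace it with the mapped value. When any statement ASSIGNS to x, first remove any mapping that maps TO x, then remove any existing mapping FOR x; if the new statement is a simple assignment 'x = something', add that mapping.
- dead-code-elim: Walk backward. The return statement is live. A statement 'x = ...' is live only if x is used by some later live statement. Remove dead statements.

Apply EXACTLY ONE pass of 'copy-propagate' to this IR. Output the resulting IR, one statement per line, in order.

Applying copy-propagate statement-by-statement:
  [1] z = 4  (unchanged)
  [2] u = 2  (unchanged)
  [3] y = 7  (unchanged)
  [4] d = 0 * 0  (unchanged)
  [5] return u  -> return 2
Result (5 stmts):
  z = 4
  u = 2
  y = 7
  d = 0 * 0
  return 2

Answer: z = 4
u = 2
y = 7
d = 0 * 0
return 2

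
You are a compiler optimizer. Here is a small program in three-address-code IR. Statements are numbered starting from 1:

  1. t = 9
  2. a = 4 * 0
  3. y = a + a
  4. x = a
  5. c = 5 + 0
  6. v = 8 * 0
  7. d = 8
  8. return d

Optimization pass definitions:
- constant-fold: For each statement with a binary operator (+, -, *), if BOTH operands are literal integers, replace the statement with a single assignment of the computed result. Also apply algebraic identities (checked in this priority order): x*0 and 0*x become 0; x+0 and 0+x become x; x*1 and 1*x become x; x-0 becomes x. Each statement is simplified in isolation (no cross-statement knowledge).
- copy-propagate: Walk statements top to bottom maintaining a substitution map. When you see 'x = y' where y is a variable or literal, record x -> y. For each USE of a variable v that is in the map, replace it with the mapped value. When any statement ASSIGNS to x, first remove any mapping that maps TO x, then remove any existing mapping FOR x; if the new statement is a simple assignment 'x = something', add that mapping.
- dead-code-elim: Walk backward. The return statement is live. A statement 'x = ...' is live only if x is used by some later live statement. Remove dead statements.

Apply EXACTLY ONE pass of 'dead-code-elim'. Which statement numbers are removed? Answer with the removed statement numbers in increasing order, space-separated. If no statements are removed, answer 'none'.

Answer: 1 2 3 4 5 6

Derivation:
Backward liveness scan:
Stmt 1 't = 9': DEAD (t not in live set [])
Stmt 2 'a = 4 * 0': DEAD (a not in live set [])
Stmt 3 'y = a + a': DEAD (y not in live set [])
Stmt 4 'x = a': DEAD (x not in live set [])
Stmt 5 'c = 5 + 0': DEAD (c not in live set [])
Stmt 6 'v = 8 * 0': DEAD (v not in live set [])
Stmt 7 'd = 8': KEEP (d is live); live-in = []
Stmt 8 'return d': KEEP (return); live-in = ['d']
Removed statement numbers: [1, 2, 3, 4, 5, 6]
Surviving IR:
  d = 8
  return d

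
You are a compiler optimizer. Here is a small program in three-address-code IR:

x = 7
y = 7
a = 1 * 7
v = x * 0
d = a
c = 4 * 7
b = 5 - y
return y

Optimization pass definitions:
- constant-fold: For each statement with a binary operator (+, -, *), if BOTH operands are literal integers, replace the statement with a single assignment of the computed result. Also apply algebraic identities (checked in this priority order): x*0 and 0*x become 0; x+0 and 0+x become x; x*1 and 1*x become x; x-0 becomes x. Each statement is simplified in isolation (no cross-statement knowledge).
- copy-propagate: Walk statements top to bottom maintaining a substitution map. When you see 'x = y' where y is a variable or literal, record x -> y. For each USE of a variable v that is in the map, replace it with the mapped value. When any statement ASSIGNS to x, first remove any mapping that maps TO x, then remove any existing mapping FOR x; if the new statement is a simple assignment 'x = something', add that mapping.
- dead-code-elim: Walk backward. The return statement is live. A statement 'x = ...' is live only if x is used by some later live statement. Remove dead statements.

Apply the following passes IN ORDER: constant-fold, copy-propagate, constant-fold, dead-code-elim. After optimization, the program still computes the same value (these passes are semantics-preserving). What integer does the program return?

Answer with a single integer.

Answer: 7

Derivation:
Initial IR:
  x = 7
  y = 7
  a = 1 * 7
  v = x * 0
  d = a
  c = 4 * 7
  b = 5 - y
  return y
After constant-fold (8 stmts):
  x = 7
  y = 7
  a = 7
  v = 0
  d = a
  c = 28
  b = 5 - y
  return y
After copy-propagate (8 stmts):
  x = 7
  y = 7
  a = 7
  v = 0
  d = 7
  c = 28
  b = 5 - 7
  return 7
After constant-fold (8 stmts):
  x = 7
  y = 7
  a = 7
  v = 0
  d = 7
  c = 28
  b = -2
  return 7
After dead-code-elim (1 stmts):
  return 7
Evaluate:
  x = 7  =>  x = 7
  y = 7  =>  y = 7
  a = 1 * 7  =>  a = 7
  v = x * 0  =>  v = 0
  d = a  =>  d = 7
  c = 4 * 7  =>  c = 28
  b = 5 - y  =>  b = -2
  return y = 7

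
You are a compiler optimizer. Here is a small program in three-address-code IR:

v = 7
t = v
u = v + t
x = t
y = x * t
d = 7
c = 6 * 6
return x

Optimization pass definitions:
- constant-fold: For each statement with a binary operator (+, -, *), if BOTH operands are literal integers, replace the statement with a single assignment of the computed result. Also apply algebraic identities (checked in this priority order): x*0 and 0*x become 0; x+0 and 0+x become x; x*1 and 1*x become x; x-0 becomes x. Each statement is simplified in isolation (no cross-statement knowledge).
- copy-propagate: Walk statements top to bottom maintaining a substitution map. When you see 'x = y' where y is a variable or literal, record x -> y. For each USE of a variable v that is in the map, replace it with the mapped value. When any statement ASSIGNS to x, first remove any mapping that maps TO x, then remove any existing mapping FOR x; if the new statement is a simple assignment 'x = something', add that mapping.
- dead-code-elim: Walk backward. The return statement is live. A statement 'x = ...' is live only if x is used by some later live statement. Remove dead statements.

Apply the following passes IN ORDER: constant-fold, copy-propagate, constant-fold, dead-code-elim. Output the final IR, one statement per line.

Initial IR:
  v = 7
  t = v
  u = v + t
  x = t
  y = x * t
  d = 7
  c = 6 * 6
  return x
After constant-fold (8 stmts):
  v = 7
  t = v
  u = v + t
  x = t
  y = x * t
  d = 7
  c = 36
  return x
After copy-propagate (8 stmts):
  v = 7
  t = 7
  u = 7 + 7
  x = 7
  y = 7 * 7
  d = 7
  c = 36
  return 7
After constant-fold (8 stmts):
  v = 7
  t = 7
  u = 14
  x = 7
  y = 49
  d = 7
  c = 36
  return 7
After dead-code-elim (1 stmts):
  return 7

Answer: return 7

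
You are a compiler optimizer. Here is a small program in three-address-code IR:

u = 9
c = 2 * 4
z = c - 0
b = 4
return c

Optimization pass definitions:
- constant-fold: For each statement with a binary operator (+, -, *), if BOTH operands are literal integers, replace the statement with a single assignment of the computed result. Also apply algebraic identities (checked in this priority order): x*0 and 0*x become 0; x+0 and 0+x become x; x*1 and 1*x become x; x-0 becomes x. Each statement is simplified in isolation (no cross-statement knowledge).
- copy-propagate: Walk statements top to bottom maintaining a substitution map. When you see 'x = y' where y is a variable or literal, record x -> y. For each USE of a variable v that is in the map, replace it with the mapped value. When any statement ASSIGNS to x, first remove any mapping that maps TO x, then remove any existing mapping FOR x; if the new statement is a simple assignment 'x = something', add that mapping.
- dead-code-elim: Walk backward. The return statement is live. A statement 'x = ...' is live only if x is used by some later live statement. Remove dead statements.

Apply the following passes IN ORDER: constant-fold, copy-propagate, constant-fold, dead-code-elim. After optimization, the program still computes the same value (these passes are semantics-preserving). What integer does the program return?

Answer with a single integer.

Answer: 8

Derivation:
Initial IR:
  u = 9
  c = 2 * 4
  z = c - 0
  b = 4
  return c
After constant-fold (5 stmts):
  u = 9
  c = 8
  z = c
  b = 4
  return c
After copy-propagate (5 stmts):
  u = 9
  c = 8
  z = 8
  b = 4
  return 8
After constant-fold (5 stmts):
  u = 9
  c = 8
  z = 8
  b = 4
  return 8
After dead-code-elim (1 stmts):
  return 8
Evaluate:
  u = 9  =>  u = 9
  c = 2 * 4  =>  c = 8
  z = c - 0  =>  z = 8
  b = 4  =>  b = 4
  return c = 8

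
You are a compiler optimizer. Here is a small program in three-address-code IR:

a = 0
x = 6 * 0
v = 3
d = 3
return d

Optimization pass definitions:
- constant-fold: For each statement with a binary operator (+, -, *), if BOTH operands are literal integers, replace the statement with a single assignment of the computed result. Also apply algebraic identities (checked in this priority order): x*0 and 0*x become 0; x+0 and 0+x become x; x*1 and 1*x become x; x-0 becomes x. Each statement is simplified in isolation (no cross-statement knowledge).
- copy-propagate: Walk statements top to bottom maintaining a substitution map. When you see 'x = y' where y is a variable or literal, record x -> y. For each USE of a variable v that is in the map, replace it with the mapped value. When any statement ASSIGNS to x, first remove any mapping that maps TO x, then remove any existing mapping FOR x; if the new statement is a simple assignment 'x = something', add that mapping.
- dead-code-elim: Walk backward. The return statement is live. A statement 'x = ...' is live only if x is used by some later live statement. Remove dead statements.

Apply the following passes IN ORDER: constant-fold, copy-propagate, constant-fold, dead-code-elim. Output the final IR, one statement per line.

Answer: return 3

Derivation:
Initial IR:
  a = 0
  x = 6 * 0
  v = 3
  d = 3
  return d
After constant-fold (5 stmts):
  a = 0
  x = 0
  v = 3
  d = 3
  return d
After copy-propagate (5 stmts):
  a = 0
  x = 0
  v = 3
  d = 3
  return 3
After constant-fold (5 stmts):
  a = 0
  x = 0
  v = 3
  d = 3
  return 3
After dead-code-elim (1 stmts):
  return 3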